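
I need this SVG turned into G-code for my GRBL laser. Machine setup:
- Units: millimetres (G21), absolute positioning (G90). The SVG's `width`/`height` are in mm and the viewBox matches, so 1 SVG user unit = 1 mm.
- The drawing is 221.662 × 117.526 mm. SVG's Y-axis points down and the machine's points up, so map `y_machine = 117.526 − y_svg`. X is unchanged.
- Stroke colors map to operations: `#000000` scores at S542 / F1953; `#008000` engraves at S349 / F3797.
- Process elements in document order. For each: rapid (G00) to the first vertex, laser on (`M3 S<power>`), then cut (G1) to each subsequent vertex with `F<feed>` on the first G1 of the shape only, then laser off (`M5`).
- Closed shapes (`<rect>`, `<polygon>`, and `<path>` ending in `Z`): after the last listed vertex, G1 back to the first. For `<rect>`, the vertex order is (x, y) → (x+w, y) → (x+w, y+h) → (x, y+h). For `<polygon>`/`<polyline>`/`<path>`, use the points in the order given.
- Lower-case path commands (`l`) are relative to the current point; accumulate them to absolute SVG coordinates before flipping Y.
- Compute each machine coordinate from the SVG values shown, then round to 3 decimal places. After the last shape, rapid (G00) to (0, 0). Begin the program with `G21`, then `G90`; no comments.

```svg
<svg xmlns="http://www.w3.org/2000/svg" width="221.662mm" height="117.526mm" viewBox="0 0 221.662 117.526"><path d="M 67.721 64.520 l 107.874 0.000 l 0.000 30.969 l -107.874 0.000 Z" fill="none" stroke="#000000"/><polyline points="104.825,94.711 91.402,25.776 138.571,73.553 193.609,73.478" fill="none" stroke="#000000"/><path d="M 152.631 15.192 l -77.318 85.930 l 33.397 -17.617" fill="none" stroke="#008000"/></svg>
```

viewBox `0 0 221.662 117.526` with mm width/height → 1 unit = 1 mm. Flip: y_m = 117.526 − y_svg.

**Shape 1** — `<path>` rectangle, stroke `#000000` → score (S542, F1953). Machine vertices: (67.721,53.006) → (175.595,53.006) → (175.595,22.037) → (67.721,22.037) → (67.721,53.006). Closed: final G1 returns to the first vertex.

**Shape 2** — `<polyline>` open polyline, stroke `#000000` → score (S542, F1953). Machine vertices: (104.825,22.815) → (91.402,91.750) → (138.571,43.973) → (193.609,44.048). Open path.

**Shape 3** — `<path>` open polyline, stroke `#008000` → engrave (S349, F3797). Machine vertices: (152.631,102.334) → (75.313,16.404) → (108.710,34.021). Open path.

G21
G90
G00 X67.721 Y53.006
M3 S542
G1 X175.595 Y53.006 F1953
G1 X175.595 Y22.037
G1 X67.721 Y22.037
G1 X67.721 Y53.006
M5
G00 X104.825 Y22.815
M3 S542
G1 X91.402 Y91.750 F1953
G1 X138.571 Y43.973
G1 X193.609 Y44.048
M5
G00 X152.631 Y102.334
M3 S349
G1 X75.313 Y16.404 F3797
G1 X108.710 Y34.021
M5
G00 X0.000 Y0.000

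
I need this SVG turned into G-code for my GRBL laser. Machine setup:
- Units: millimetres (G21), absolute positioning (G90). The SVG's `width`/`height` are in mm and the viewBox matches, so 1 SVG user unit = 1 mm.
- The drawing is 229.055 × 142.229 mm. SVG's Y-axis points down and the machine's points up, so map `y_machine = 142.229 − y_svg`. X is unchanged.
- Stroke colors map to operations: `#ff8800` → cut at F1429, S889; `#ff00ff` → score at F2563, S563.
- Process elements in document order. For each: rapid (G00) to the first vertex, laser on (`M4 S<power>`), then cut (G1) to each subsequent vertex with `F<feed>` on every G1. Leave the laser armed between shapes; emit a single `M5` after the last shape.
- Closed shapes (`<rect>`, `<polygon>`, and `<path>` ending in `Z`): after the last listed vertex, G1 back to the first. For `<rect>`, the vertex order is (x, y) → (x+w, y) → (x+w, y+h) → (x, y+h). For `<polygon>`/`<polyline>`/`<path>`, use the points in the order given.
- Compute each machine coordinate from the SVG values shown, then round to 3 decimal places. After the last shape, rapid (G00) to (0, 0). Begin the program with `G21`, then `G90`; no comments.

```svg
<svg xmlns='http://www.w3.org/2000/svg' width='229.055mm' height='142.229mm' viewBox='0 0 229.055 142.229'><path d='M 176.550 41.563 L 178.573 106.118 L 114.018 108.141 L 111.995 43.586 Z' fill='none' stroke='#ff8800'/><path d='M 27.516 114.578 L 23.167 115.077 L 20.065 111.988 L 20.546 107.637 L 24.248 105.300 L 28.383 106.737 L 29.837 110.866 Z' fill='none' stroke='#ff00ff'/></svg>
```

G21
G90
G00 X176.550 Y100.666
M4 S889
G1 X178.573 Y36.111 F1429
G1 X114.018 Y34.088 F1429
G1 X111.995 Y98.643 F1429
G1 X176.550 Y100.666 F1429
G00 X27.516 Y27.651
M4 S563
G1 X23.167 Y27.152 F2563
G1 X20.065 Y30.241 F2563
G1 X20.546 Y34.592 F2563
G1 X24.248 Y36.929 F2563
G1 X28.383 Y35.492 F2563
G1 X29.837 Y31.363 F2563
G1 X27.516 Y27.651 F2563
M5
G00 X0.000 Y0.000

viewBox `0 0 229.055 142.229` with mm width/height → 1 unit = 1 mm. Flip: y_m = 142.229 − y_svg.

**Shape 1** — `<path>` regular polygon, stroke `#ff8800` → cut (S889, F1429). Machine vertices: (176.550,100.666) → (178.573,36.111) → (114.018,34.088) → (111.995,98.643) → (176.550,100.666). Closed: final G1 returns to the first vertex.

**Shape 2** — `<path>` regular polygon, stroke `#ff00ff` → score (S563, F2563). Machine vertices: (27.516,27.651) → (23.167,27.152) → (20.065,30.241) → (20.546,34.592) → (24.248,36.929) → (28.383,35.492) → (29.837,31.363) → (27.516,27.651). Closed: final G1 returns to the first vertex.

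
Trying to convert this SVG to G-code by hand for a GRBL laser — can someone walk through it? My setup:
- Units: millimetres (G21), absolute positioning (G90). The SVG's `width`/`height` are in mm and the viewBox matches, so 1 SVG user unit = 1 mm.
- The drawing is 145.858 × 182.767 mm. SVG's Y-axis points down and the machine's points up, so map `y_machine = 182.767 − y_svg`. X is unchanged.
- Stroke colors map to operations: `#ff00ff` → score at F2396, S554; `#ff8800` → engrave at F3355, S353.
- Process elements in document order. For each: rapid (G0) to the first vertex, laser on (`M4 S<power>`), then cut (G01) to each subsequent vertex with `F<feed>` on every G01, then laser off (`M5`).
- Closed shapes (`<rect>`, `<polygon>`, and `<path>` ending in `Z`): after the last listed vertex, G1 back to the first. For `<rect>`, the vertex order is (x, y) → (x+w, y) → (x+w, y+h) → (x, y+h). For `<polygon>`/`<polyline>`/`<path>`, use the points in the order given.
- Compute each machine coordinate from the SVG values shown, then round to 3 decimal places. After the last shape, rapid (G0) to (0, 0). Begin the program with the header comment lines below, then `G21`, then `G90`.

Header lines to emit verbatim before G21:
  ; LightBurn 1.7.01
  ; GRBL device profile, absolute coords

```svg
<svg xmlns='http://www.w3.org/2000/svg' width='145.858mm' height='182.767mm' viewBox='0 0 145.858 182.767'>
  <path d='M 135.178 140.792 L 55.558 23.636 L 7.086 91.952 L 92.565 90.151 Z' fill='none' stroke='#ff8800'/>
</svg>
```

Since the viewBox matches the mm dimensions, user units are millimetres directly. The only transform is the Y-flip y_m = 182.767 − y_svg.

Shape 1 is a closed polygon drawn with `<path>`. Its stroke #ff8800 means engrave at S353, F3355. After flipping Y the toolpath is (135.178,41.975) → (55.558,159.131) → (7.086,90.815) → (92.565,92.616) → (135.178,41.975), returning to the start.

; LightBurn 1.7.01
; GRBL device profile, absolute coords
G21
G90
G0 X135.178 Y41.975
M4 S353
G01 X55.558 Y159.131 F3355
G01 X7.086 Y90.815 F3355
G01 X92.565 Y92.616 F3355
G01 X135.178 Y41.975 F3355
M5
G0 X0.000 Y0.000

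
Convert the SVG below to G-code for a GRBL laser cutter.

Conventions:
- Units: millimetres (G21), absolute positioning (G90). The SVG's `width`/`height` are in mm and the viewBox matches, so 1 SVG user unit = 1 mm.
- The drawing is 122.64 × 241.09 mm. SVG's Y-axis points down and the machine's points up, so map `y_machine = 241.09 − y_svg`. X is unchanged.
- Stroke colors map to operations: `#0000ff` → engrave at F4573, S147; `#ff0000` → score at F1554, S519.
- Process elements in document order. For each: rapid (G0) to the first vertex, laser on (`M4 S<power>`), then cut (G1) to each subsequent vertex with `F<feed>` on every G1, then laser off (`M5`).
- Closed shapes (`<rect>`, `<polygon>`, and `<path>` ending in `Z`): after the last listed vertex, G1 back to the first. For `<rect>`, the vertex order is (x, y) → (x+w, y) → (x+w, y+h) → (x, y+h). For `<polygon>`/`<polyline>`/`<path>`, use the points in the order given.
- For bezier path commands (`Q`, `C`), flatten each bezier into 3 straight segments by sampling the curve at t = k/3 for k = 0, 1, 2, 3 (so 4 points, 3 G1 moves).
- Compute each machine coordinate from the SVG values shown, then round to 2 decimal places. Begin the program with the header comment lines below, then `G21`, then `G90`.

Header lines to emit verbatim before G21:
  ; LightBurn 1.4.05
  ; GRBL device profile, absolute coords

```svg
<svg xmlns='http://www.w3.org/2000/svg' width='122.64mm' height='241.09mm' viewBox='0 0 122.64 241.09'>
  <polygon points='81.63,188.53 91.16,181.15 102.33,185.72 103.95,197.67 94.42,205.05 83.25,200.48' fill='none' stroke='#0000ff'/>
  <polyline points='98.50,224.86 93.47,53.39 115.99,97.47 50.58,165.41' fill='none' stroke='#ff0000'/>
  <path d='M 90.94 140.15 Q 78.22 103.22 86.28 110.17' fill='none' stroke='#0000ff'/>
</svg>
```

viewBox `0 0 122.64 241.09` with mm width/height → 1 unit = 1 mm. Flip: y_m = 241.09 − y_svg.

**Shape 1** — `<polygon>` regular polygon, stroke `#0000ff` → engrave (S147, F4573). Machine vertices: (81.63,52.56) → (91.16,59.94) → (102.33,55.37) → (103.95,43.42) → (94.42,36.04) → (83.25,40.61) → (81.63,52.56). Closed: final G1 returns to the first vertex.

**Shape 2** — `<polyline>` open polyline, stroke `#ff0000` → score (S519, F1554). Machine vertices: (98.50,16.23) → (93.47,187.70) → (115.99,143.62) → (50.58,75.68). Open path.

**Shape 3** — `<path>` quadratic bezier, stroke `#0000ff` → engrave (S147, F4573). Control points (SVG): P0=(90.94,140.15), P1=(78.22,103.22), P2=(86.28,110.17); sampled at t=k/3. Machine vertices: (90.94,100.94) → (84.77,120.68) → (83.22,130.68) → (86.28,130.92). Open path.

; LightBurn 1.4.05
; GRBL device profile, absolute coords
G21
G90
G0 X81.63 Y52.56
M4 S147
G1 X91.16 Y59.94 F4573
G1 X102.33 Y55.37 F4573
G1 X103.95 Y43.42 F4573
G1 X94.42 Y36.04 F4573
G1 X83.25 Y40.61 F4573
G1 X81.63 Y52.56 F4573
M5
G0 X98.50 Y16.23
M4 S519
G1 X93.47 Y187.70 F1554
G1 X115.99 Y143.62 F1554
G1 X50.58 Y75.68 F1554
M5
G0 X90.94 Y100.94
M4 S147
G1 X84.77 Y120.68 F4573
G1 X83.22 Y130.68 F4573
G1 X86.28 Y130.92 F4573
M5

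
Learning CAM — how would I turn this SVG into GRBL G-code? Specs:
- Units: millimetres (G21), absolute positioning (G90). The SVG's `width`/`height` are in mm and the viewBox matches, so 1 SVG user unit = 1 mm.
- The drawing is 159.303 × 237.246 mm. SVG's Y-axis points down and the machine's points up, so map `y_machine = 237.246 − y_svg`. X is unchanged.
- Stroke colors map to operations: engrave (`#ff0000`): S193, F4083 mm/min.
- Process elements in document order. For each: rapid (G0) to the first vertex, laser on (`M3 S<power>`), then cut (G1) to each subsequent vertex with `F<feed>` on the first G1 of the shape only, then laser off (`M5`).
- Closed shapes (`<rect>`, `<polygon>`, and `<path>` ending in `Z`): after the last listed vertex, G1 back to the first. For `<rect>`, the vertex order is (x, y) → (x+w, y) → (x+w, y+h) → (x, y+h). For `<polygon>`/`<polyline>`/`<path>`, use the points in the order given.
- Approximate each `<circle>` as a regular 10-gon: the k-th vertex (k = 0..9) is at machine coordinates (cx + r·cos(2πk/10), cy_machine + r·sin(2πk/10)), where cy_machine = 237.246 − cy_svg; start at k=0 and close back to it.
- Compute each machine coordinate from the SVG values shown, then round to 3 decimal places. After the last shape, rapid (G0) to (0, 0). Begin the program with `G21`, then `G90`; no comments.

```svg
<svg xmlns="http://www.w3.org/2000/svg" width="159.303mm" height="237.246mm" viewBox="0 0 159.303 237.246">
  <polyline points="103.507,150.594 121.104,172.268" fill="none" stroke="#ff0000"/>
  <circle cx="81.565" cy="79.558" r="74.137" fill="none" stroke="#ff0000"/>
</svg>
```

G21
G90
G0 X103.507 Y86.652
M3 S193
G1 X121.104 Y64.978 F4083
M5
G0 X155.702 Y157.688
M3 S193
G1 X141.543 Y201.265 F4083
G1 X104.475 Y228.196
G1 X58.655 Y228.196
G1 X21.587 Y201.265
G1 X7.428 Y157.688
G1 X21.587 Y114.111
G1 X58.655 Y87.180
G1 X104.475 Y87.180
G1 X141.543 Y114.111
G1 X155.702 Y157.688
M5
G0 X0.000 Y0.000

Since the viewBox matches the mm dimensions, user units are millimetres directly. The only transform is the Y-flip y_m = 237.246 − y_svg.

Shape 1 is a line segment drawn with `<polyline>`. Its stroke #ff0000 means engrave at S193, F4083. After flipping Y the toolpath is (103.507,86.652) → (121.104,64.978).

Shape 2 is a circle drawn with `<circle>`. Its stroke #ff0000 means engrave at S193, F4083. After flipping Y the toolpath is (155.702,157.688) → (141.543,201.265) → (104.475,228.196) → (58.655,228.196) → (21.587,201.265) → (7.428,157.688) → (21.587,114.111) → (58.655,87.180) → (104.475,87.180) → (141.543,114.111) → (155.702,157.688), returning to the start.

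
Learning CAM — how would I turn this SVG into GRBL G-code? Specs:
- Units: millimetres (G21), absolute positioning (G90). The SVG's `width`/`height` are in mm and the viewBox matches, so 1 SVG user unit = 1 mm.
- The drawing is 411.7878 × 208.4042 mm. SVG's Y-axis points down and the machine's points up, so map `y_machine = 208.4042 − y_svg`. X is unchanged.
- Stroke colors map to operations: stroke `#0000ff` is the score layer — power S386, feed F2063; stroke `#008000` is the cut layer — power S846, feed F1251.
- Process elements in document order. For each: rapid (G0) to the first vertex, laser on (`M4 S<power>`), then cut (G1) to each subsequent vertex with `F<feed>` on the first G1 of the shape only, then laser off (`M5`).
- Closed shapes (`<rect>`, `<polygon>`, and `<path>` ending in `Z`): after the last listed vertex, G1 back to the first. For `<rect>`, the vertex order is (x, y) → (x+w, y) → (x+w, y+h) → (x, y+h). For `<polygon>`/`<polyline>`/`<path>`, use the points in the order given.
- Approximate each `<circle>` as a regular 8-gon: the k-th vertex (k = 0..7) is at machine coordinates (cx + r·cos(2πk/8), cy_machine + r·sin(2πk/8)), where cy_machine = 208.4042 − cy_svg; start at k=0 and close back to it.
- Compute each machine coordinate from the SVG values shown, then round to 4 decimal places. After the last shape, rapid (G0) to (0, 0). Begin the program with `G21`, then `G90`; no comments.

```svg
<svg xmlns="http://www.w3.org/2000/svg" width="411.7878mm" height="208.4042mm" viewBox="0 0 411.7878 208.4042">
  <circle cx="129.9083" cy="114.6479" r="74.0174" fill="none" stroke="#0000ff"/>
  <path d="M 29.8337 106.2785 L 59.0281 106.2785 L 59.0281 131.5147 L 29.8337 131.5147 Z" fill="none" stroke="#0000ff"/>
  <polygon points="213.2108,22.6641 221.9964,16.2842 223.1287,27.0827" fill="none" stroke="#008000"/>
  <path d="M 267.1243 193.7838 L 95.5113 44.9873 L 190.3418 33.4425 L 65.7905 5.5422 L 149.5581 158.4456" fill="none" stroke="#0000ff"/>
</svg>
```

G21
G90
G0 X203.9257 Y93.7563
M4 S386
G1 X182.2465 Y146.0945 F2063
G1 X129.9083 Y167.7737
G1 X77.5701 Y146.0945
G1 X55.8909 Y93.7563
G1 X77.5701 Y41.4181
G1 X129.9083 Y19.7389
G1 X182.2465 Y41.4181
G1 X203.9257 Y93.7563
M5
G0 X29.8337 Y102.1257
M4 S386
G1 X59.0281 Y102.1257 F2063
G1 X59.0281 Y76.8895
G1 X29.8337 Y76.8895
G1 X29.8337 Y102.1257
M5
G0 X213.2108 Y185.7401
M4 S846
G1 X221.9964 Y192.1200 F1251
G1 X223.1287 Y181.3215
G1 X213.2108 Y185.7401
M5
G0 X267.1243 Y14.6204
M4 S386
G1 X95.5113 Y163.4169 F2063
G1 X190.3418 Y174.9617
G1 X65.7905 Y202.8620
G1 X149.5581 Y49.9586
M5
G0 X0.0000 Y0.0000

1 u = 1 mm; y_m = 208.4042 − y.

[1] `<circle>` circle, #0000ff→score S386 F2063: (203.9257,93.7563) → (182.2465,146.0945) → (129.9083,167.7737) → (77.5701,146.0945) → (55.8909,93.7563) → (77.5701,41.4181) → (129.9083,19.7389) → (182.2465,41.4181) → (203.9257,93.7563) (closed)

[2] `<path>` rectangle, #0000ff→score S386 F2063: (29.8337,102.1257) → (59.0281,102.1257) → (59.0281,76.8895) → (29.8337,76.8895) → (29.8337,102.1257) (closed)

[3] `<polygon>` regular polygon, #008000→cut S846 F1251: (213.2108,185.7401) → (221.9964,192.1200) → (223.1287,181.3215) → (213.2108,185.7401) (closed)

[4] `<path>` open polyline, #0000ff→score S386 F2063: (267.1243,14.6204) → (95.5113,163.4169) → (190.3418,174.9617) → (65.7905,202.8620) → (149.5581,49.9586)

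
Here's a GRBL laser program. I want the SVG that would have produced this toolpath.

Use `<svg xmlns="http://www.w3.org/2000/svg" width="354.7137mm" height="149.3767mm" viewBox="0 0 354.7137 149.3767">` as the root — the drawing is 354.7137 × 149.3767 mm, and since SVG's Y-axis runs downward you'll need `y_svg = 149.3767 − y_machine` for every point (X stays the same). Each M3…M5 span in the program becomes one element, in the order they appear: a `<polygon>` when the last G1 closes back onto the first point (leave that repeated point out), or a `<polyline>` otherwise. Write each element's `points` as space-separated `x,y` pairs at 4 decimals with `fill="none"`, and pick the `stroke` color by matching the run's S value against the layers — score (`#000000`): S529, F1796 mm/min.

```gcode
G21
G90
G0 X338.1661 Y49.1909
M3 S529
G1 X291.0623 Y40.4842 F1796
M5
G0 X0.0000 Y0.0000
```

<svg xmlns="http://www.w3.org/2000/svg" width="354.7137mm" height="149.3767mm" viewBox="0 0 354.7137 149.3767">
  <polyline points="338.1661,100.1858 291.0623,108.8925" fill="none" stroke="#000000"/>
</svg>

Machine Y-up, SVG Y-down with viewBox height 149.3767, so y_svg = 149.3767 − y_machine; X carries over. Every run uses S529, so all elements get stroke `#000000` (score).

Run 1: The run is open, so emit a `<polyline>` with points (Y-flipped): 338.1661,100.1858 291.0623,108.8925.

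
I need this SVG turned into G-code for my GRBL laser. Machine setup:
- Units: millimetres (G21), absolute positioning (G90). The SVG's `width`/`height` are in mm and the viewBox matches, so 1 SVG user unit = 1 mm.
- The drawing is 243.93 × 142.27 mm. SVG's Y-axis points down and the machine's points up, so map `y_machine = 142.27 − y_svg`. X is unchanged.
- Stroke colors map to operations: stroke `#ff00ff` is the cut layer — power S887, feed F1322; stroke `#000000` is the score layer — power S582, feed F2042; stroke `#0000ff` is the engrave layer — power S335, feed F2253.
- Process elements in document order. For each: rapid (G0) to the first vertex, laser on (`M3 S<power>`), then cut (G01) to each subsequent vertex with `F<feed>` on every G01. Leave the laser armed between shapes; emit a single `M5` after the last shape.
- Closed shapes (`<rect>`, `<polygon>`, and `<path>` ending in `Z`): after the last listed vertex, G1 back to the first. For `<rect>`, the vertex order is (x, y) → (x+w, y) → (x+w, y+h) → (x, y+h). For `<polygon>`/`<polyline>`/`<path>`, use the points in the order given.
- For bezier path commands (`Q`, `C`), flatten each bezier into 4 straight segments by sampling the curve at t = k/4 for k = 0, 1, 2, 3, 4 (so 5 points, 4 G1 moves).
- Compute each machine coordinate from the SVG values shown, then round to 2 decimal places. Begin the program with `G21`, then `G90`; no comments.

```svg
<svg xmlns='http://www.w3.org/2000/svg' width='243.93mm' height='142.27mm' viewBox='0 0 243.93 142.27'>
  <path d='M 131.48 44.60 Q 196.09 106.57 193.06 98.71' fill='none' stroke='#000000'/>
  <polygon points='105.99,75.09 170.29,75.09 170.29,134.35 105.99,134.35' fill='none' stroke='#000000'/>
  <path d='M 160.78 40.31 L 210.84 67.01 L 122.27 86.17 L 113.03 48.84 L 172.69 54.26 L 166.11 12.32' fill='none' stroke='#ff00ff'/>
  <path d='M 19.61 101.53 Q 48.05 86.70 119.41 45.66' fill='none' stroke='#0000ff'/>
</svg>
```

Since the viewBox matches the mm dimensions, user units are millimetres directly. The only transform is the Y-flip y_m = 142.27 − y_svg.

Shape 1 is a quadratic bezier drawn with `<path>`. Its stroke #000000 means score at S582, F2042. After flipping Y the toolpath is (131.48,97.67) → (159.56,71.05) → (179.18,53.16) → (190.35,43.99) → (193.06,43.56).

Shape 2 is a rectangle drawn with `<polygon>`. Its stroke #000000 means score at S582, F2042. After flipping Y the toolpath is (105.99,67.18) → (170.29,67.18) → (170.29,7.92) → (105.99,7.92) → (105.99,67.18), returning to the start.

Shape 3 is a open polyline drawn with `<path>`. Its stroke #ff00ff means cut at S887, F1322. After flipping Y the toolpath is (160.78,101.96) → (210.84,75.26) → (122.27,56.10) → (113.03,93.43) → (172.69,88.01) → (166.11,129.95).

Shape 4 is a quadratic bezier drawn with `<path>`. Its stroke #0000ff means engrave at S335, F2253. After flipping Y the toolpath is (19.61,40.74) → (36.51,49.79) → (58.78,62.12) → (86.41,77.73) → (119.41,96.61).

G21
G90
G0 X131.48 Y97.67
M3 S582
G01 X159.56 Y71.05 F2042
G01 X179.18 Y53.16 F2042
G01 X190.35 Y43.99 F2042
G01 X193.06 Y43.56 F2042
G0 X105.99 Y67.18
M3 S582
G01 X170.29 Y67.18 F2042
G01 X170.29 Y7.92 F2042
G01 X105.99 Y7.92 F2042
G01 X105.99 Y67.18 F2042
G0 X160.78 Y101.96
M3 S887
G01 X210.84 Y75.26 F1322
G01 X122.27 Y56.10 F1322
G01 X113.03 Y93.43 F1322
G01 X172.69 Y88.01 F1322
G01 X166.11 Y129.95 F1322
G0 X19.61 Y40.74
M3 S335
G01 X36.51 Y49.79 F2253
G01 X58.78 Y62.12 F2253
G01 X86.41 Y77.73 F2253
G01 X119.41 Y96.61 F2253
M5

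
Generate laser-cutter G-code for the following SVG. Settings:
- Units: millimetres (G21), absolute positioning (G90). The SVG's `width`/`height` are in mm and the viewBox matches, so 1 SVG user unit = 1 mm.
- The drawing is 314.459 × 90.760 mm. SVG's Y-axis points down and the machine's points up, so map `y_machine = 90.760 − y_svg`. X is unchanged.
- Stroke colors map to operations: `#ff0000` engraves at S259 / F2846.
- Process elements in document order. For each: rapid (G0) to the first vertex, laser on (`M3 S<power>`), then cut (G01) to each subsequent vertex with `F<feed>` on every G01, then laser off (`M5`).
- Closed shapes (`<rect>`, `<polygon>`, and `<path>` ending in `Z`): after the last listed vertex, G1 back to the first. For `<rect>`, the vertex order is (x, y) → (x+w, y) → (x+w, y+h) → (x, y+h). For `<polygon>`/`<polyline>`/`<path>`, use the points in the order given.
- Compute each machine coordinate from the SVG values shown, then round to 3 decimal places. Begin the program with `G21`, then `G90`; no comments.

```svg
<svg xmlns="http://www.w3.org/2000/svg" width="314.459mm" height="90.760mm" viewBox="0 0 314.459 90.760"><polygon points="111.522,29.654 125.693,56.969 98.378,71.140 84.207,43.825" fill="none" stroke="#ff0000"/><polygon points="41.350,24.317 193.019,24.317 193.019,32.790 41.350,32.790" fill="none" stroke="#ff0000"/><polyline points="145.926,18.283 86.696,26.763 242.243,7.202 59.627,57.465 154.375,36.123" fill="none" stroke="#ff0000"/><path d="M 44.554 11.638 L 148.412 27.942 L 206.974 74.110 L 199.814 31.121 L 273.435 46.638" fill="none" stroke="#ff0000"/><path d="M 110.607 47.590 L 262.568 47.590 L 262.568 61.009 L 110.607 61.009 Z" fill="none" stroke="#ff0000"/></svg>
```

G21
G90
G0 X111.522 Y61.106
M3 S259
G01 X125.693 Y33.791 F2846
G01 X98.378 Y19.620 F2846
G01 X84.207 Y46.935 F2846
G01 X111.522 Y61.106 F2846
M5
G0 X41.350 Y66.443
M3 S259
G01 X193.019 Y66.443 F2846
G01 X193.019 Y57.970 F2846
G01 X41.350 Y57.970 F2846
G01 X41.350 Y66.443 F2846
M5
G0 X145.926 Y72.477
M3 S259
G01 X86.696 Y63.997 F2846
G01 X242.243 Y83.558 F2846
G01 X59.627 Y33.295 F2846
G01 X154.375 Y54.637 F2846
M5
G0 X44.554 Y79.122
M3 S259
G01 X148.412 Y62.818 F2846
G01 X206.974 Y16.650 F2846
G01 X199.814 Y59.639 F2846
G01 X273.435 Y44.122 F2846
M5
G0 X110.607 Y43.170
M3 S259
G01 X262.568 Y43.170 F2846
G01 X262.568 Y29.751 F2846
G01 X110.607 Y29.751 F2846
G01 X110.607 Y43.170 F2846
M5

viewBox `0 0 314.459 90.760` with mm width/height → 1 unit = 1 mm. Flip: y_m = 90.760 − y_svg.

**Shape 1** — `<polygon>` regular polygon, stroke `#ff0000` → engrave (S259, F2846). Machine vertices: (111.522,61.106) → (125.693,33.791) → (98.378,19.620) → (84.207,46.935) → (111.522,61.106). Closed: final G1 returns to the first vertex.

**Shape 2** — `<polygon>` rectangle, stroke `#ff0000` → engrave (S259, F2846). Machine vertices: (41.350,66.443) → (193.019,66.443) → (193.019,57.970) → (41.350,57.970) → (41.350,66.443). Closed: final G1 returns to the first vertex.

**Shape 3** — `<polyline>` open polyline, stroke `#ff0000` → engrave (S259, F2846). Machine vertices: (145.926,72.477) → (86.696,63.997) → (242.243,83.558) → (59.627,33.295) → (154.375,54.637). Open path.

**Shape 4** — `<path>` open polyline, stroke `#ff0000` → engrave (S259, F2846). Machine vertices: (44.554,79.122) → (148.412,62.818) → (206.974,16.650) → (199.814,59.639) → (273.435,44.122). Open path.

**Shape 5** — `<path>` rectangle, stroke `#ff0000` → engrave (S259, F2846). Machine vertices: (110.607,43.170) → (262.568,43.170) → (262.568,29.751) → (110.607,29.751) → (110.607,43.170). Closed: final G1 returns to the first vertex.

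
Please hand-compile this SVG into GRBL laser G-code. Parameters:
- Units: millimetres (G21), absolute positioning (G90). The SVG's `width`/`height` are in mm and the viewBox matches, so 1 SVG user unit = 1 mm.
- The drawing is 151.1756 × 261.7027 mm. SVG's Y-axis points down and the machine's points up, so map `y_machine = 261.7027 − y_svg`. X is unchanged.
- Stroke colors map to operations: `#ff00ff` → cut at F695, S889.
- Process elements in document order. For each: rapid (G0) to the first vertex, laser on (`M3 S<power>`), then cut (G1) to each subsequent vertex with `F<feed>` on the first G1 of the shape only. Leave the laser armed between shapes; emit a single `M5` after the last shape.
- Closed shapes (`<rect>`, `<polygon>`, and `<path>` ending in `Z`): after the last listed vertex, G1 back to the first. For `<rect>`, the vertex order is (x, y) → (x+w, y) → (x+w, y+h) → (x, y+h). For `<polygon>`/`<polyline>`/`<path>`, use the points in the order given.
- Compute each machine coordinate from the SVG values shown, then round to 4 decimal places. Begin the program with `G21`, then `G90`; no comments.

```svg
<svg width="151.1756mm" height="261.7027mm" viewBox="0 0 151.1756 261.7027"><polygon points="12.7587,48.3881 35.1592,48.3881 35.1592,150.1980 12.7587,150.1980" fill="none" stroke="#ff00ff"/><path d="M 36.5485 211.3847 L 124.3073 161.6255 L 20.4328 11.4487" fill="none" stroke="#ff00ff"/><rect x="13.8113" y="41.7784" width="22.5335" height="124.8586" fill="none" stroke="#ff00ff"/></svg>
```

Since the viewBox matches the mm dimensions, user units are millimetres directly. The only transform is the Y-flip y_m = 261.7027 − y_svg.

Shape 1 is a rectangle drawn with `<polygon>`. Its stroke #ff00ff means cut at S889, F695. After flipping Y the toolpath is (12.7587,213.3146) → (35.1592,213.3146) → (35.1592,111.5047) → (12.7587,111.5047) → (12.7587,213.3146), returning to the start.

Shape 2 is a open polyline drawn with `<path>`. Its stroke #ff00ff means cut at S889, F695. After flipping Y the toolpath is (36.5485,50.3180) → (124.3073,100.0772) → (20.4328,250.2540).

Shape 3 is a rectangle drawn with `<rect>`. Its stroke #ff00ff means cut at S889, F695. After flipping Y the toolpath is (13.8113,219.9243) → (36.3448,219.9243) → (36.3448,95.0657) → (13.8113,95.0657) → (13.8113,219.9243), returning to the start.

G21
G90
G0 X12.7587 Y213.3146
M3 S889
G1 X35.1592 Y213.3146 F695
G1 X35.1592 Y111.5047
G1 X12.7587 Y111.5047
G1 X12.7587 Y213.3146
G0 X36.5485 Y50.3180
M3 S889
G1 X124.3073 Y100.0772 F695
G1 X20.4328 Y250.2540
G0 X13.8113 Y219.9243
M3 S889
G1 X36.3448 Y219.9243 F695
G1 X36.3448 Y95.0657
G1 X13.8113 Y95.0657
G1 X13.8113 Y219.9243
M5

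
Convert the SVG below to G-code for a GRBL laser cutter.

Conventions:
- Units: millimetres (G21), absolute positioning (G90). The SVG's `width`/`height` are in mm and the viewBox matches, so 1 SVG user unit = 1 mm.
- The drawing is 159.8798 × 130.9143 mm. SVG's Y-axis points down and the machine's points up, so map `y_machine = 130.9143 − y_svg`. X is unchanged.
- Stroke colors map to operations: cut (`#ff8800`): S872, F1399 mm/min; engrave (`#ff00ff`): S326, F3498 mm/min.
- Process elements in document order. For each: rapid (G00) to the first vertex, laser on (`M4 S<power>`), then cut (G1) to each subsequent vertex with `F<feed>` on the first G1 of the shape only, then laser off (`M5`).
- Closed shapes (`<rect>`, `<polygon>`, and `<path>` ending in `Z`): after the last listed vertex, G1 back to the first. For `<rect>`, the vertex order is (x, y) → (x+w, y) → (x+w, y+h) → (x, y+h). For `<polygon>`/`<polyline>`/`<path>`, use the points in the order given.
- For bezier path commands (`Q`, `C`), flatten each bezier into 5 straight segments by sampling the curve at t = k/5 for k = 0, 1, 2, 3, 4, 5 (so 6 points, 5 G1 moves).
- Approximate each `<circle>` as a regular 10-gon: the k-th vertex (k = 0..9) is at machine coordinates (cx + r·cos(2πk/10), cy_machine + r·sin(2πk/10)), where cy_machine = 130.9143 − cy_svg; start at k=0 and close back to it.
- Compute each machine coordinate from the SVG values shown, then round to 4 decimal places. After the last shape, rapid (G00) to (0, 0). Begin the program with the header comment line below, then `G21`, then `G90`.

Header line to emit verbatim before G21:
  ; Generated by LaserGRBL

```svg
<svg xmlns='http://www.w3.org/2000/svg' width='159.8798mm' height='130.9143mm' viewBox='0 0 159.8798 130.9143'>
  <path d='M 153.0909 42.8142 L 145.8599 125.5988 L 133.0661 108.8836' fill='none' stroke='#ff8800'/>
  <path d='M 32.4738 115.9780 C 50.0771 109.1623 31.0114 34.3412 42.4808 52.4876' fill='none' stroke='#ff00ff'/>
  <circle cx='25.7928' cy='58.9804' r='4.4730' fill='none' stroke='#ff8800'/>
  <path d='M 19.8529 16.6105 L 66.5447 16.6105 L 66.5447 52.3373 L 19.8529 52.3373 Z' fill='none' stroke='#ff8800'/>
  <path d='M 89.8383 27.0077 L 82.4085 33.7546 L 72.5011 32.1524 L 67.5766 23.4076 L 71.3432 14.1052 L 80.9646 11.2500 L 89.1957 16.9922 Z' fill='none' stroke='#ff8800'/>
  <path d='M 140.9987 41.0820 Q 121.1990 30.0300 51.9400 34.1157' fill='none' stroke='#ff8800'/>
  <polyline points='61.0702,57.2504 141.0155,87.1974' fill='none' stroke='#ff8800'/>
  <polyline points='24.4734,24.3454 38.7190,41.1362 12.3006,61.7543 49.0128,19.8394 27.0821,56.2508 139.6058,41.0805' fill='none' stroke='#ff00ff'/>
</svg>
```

Since the viewBox matches the mm dimensions, user units are millimetres directly. The only transform is the Y-flip y_m = 130.9143 − y_svg.

Shape 1 is a open polyline drawn with `<path>`. Its stroke #ff8800 means cut at S872, F1399. After flipping Y the toolpath is (153.0909,88.1001) → (145.8599,5.3155) → (133.0661,22.0307).

Shape 2 is a cubic bezier drawn with `<path>`. Its stroke #ff00ff means engrave at S326, F3498. After flipping Y the toolpath is (32.4738,14.9363) → (39.1731,25.8986) → (40.2977,45.4555) → (39.0733,65.8802) → (38.7257,79.4462) → (42.4808,78.4267).

Shape 3 is a circle drawn with `<circle>`. Its stroke #ff8800 means cut at S872, F1399. After flipping Y the toolpath is (30.2658,71.9339) → (29.4115,74.5631) → (27.1750,76.1880) → (24.4106,76.1880) → (22.1741,74.5631) → (21.3198,71.9339) → (22.1741,69.3047) → (24.4106,67.6798) → (27.1750,67.6798) → (29.4115,69.3047) → (30.2658,71.9339), returning to the start.

Shape 4 is a rectangle drawn with `<path>`. Its stroke #ff8800 means cut at S872, F1399. After flipping Y the toolpath is (19.8529,114.3038) → (66.5447,114.3038) → (66.5447,78.5770) → (19.8529,78.5770) → (19.8529,114.3038), returning to the start.

Shape 5 is a regular polygon drawn with `<path>`. Its stroke #ff8800 means cut at S872, F1399. After flipping Y the toolpath is (89.8383,103.9066) → (82.4085,97.1597) → (72.5011,98.7619) → (67.5766,107.5067) → (71.3432,116.8091) → (80.9646,119.6643) → (89.1957,113.9221) → (89.8383,103.9066), returning to the start.

Shape 6 is a quadratic bezier drawn with `<path>`. Its stroke #ff8800 means cut at S872, F1399. After flipping Y the toolpath is (140.9987,89.8323) → (131.1004,93.6476) → (117.2455,96.2519) → (99.4337,97.6451) → (77.6652,97.8274) → (51.9400,96.7986).

Shape 7 is a line segment drawn with `<polyline>`. Its stroke #ff8800 means cut at S872, F1399. After flipping Y the toolpath is (61.0702,73.6639) → (141.0155,43.7169).

Shape 8 is a open polyline drawn with `<polyline>`. Its stroke #ff00ff means engrave at S326, F3498. After flipping Y the toolpath is (24.4734,106.5689) → (38.7190,89.7781) → (12.3006,69.1600) → (49.0128,111.0749) → (27.0821,74.6635) → (139.6058,89.8338).

; Generated by LaserGRBL
G21
G90
G00 X153.0909 Y88.1001
M4 S872
G1 X145.8599 Y5.3155 F1399
G1 X133.0661 Y22.0307
M5
G00 X32.4738 Y14.9363
M4 S326
G1 X39.1731 Y25.8986 F3498
G1 X40.2977 Y45.4555
G1 X39.0733 Y65.8802
G1 X38.7257 Y79.4462
G1 X42.4808 Y78.4267
M5
G00 X30.2658 Y71.9339
M4 S872
G1 X29.4115 Y74.5631 F1399
G1 X27.1750 Y76.1880
G1 X24.4106 Y76.1880
G1 X22.1741 Y74.5631
G1 X21.3198 Y71.9339
G1 X22.1741 Y69.3047
G1 X24.4106 Y67.6798
G1 X27.1750 Y67.6798
G1 X29.4115 Y69.3047
G1 X30.2658 Y71.9339
M5
G00 X19.8529 Y114.3038
M4 S872
G1 X66.5447 Y114.3038 F1399
G1 X66.5447 Y78.5770
G1 X19.8529 Y78.5770
G1 X19.8529 Y114.3038
M5
G00 X89.8383 Y103.9066
M4 S872
G1 X82.4085 Y97.1597 F1399
G1 X72.5011 Y98.7619
G1 X67.5766 Y107.5067
G1 X71.3432 Y116.8091
G1 X80.9646 Y119.6643
G1 X89.1957 Y113.9221
G1 X89.8383 Y103.9066
M5
G00 X140.9987 Y89.8323
M4 S872
G1 X131.1004 Y93.6476 F1399
G1 X117.2455 Y96.2519
G1 X99.4337 Y97.6451
G1 X77.6652 Y97.8274
G1 X51.9400 Y96.7986
M5
G00 X61.0702 Y73.6639
M4 S872
G1 X141.0155 Y43.7169 F1399
M5
G00 X24.4734 Y106.5689
M4 S326
G1 X38.7190 Y89.7781 F3498
G1 X12.3006 Y69.1600
G1 X49.0128 Y111.0749
G1 X27.0821 Y74.6635
G1 X139.6058 Y89.8338
M5
G00 X0.0000 Y0.0000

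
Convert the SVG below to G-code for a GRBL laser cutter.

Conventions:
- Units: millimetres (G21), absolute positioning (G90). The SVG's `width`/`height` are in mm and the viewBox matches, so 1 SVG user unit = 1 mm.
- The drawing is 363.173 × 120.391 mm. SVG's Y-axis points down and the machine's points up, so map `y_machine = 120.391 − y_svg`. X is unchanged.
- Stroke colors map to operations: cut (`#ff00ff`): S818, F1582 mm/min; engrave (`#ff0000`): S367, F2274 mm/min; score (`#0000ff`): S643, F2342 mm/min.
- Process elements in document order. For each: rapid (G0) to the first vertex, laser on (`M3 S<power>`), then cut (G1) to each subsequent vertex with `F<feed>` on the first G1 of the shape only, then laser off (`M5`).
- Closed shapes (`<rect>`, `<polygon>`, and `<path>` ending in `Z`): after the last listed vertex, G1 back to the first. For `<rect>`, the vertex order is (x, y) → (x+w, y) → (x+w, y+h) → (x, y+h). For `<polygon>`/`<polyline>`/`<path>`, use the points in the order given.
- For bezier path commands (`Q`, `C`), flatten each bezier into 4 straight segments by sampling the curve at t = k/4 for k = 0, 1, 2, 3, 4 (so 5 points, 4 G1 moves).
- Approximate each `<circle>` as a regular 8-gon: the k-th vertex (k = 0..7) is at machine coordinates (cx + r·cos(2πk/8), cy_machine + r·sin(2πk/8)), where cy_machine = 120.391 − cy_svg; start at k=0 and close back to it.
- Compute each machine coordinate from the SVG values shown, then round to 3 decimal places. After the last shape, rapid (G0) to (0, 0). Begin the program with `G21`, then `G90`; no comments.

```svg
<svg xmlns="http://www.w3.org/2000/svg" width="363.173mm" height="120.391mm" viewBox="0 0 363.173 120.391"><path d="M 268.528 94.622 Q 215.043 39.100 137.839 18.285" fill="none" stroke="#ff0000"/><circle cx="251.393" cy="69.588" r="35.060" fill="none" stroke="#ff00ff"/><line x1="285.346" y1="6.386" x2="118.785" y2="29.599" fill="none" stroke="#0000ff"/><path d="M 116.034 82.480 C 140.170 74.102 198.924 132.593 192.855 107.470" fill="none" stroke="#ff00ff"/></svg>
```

G21
G90
G0 X268.528 Y25.769
M3 S367
G1 X240.303 Y51.361 F2274
G1 X209.113 Y72.614
G1 X174.959 Y89.529
G1 X137.839 Y102.106
M5
G0 X286.453 Y50.803
M3 S818
G1 X276.184 Y75.594 F1582
G1 X251.393 Y85.863
G1 X226.602 Y75.594
G1 X216.333 Y50.803
G1 X226.602 Y26.012
G1 X251.393 Y15.743
G1 X276.184 Y26.012
G1 X286.453 Y50.803
M5
G0 X285.346 Y114.005
M3 S643
G1 X118.785 Y90.792 F2342
M5
G0 X116.034 Y37.911
M3 S818
G1 X139.073 Y34.008 F1582
G1 X165.771 Y19.137
G1 X186.806 Y7.405
G1 X192.855 Y12.921
M5
G0 X0.000 Y0.000

1 u = 1 mm; y_m = 120.391 − y.

[1] `<path>` quadratic bezier, #ff0000→engrave S367 F2274: (268.528,25.769) → (240.303,51.361) → (209.113,72.614) → (174.959,89.529) → (137.839,102.106)

[2] `<circle>` circle, #ff00ff→cut S818 F1582: (286.453,50.803) → (276.184,75.594) → (251.393,85.863) → (226.602,75.594) → (216.333,50.803) → (226.602,26.012) → (251.393,15.743) → (276.184,26.012) → (286.453,50.803) (closed)

[3] `<line>` line segment, #0000ff→score S643 F2342: (285.346,114.005) → (118.785,90.792)

[4] `<path>` cubic bezier, #ff00ff→cut S818 F1582: (116.034,37.911) → (139.073,34.008) → (165.771,19.137) → (186.806,7.405) → (192.855,12.921)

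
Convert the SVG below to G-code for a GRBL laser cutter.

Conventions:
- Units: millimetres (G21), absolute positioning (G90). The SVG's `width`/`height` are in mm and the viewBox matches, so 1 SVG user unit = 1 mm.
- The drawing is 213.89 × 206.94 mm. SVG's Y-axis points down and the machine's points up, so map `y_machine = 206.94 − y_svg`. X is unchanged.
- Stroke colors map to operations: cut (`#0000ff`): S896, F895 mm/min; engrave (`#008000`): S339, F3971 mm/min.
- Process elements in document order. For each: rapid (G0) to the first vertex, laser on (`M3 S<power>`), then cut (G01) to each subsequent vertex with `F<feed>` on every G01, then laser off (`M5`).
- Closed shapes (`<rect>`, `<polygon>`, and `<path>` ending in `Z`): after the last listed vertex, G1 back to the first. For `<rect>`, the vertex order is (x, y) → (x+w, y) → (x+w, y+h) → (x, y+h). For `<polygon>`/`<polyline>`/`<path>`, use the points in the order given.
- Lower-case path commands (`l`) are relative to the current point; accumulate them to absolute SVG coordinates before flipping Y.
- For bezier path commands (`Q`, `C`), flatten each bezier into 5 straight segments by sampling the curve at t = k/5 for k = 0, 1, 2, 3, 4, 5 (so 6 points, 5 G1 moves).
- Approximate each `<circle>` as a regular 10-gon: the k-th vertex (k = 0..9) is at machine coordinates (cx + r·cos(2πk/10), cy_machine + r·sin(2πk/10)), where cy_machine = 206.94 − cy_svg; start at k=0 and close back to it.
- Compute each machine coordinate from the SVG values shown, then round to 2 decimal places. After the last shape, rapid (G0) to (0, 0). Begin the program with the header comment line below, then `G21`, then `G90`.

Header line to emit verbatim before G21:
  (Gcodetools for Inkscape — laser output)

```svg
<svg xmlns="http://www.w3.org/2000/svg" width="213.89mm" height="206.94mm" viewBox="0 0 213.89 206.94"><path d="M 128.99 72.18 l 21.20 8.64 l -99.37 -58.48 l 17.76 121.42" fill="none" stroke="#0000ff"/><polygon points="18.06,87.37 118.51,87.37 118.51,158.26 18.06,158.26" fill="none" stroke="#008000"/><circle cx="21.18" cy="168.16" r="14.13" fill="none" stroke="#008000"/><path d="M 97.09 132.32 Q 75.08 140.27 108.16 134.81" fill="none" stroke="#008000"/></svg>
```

(Gcodetools for Inkscape — laser output)
G21
G90
G0 X128.99 Y134.76
M3 S896
G01 X150.19 Y126.12 F895
G01 X50.82 Y184.60 F895
G01 X68.58 Y63.18 F895
M5
G0 X18.06 Y119.57
M3 S339
G01 X118.51 Y119.57 F3971
G01 X118.51 Y48.68 F3971
G01 X18.06 Y48.68 F3971
G01 X18.06 Y119.57 F3971
M5
G0 X35.31 Y38.78
M3 S339
G01 X32.61 Y47.09 F3971
G01 X25.55 Y52.22 F3971
G01 X16.81 Y52.22 F3971
G01 X9.75 Y47.09 F3971
G01 X7.05 Y38.78 F3971
G01 X9.75 Y30.47 F3971
G01 X16.81 Y25.34 F3971
G01 X25.55 Y25.34 F3971
G01 X32.61 Y30.47 F3971
G01 X35.31 Y38.78 F3971
M5
G0 X97.09 Y74.62
M3 S339
G01 X90.49 Y71.98 F3971
G01 X88.30 Y70.41 F3971
G01 X90.51 Y69.91 F3971
G01 X97.13 Y70.48 F3971
G01 X108.16 Y72.13 F3971
M5
G0 X0.00 Y0.00

1 u = 1 mm; y_m = 206.94 − y.

[1] `<path>` open polyline, #0000ff→cut S896 F895: (128.99,134.76) → (150.19,126.12) → (50.82,184.60) → (68.58,63.18)

[2] `<polygon>` rectangle, #008000→engrave S339 F3971: (18.06,119.57) → (118.51,119.57) → (118.51,48.68) → (18.06,48.68) → (18.06,119.57) (closed)

[3] `<circle>` circle, #008000→engrave S339 F3971: (35.31,38.78) → (32.61,47.09) → (25.55,52.22) → (16.81,52.22) → (9.75,47.09) → (7.05,38.78) → (9.75,30.47) → (16.81,25.34) → (25.55,25.34) → (32.61,30.47) → (35.31,38.78) (closed)

[4] `<path>` quadratic bezier, #008000→engrave S339 F3971: (97.09,74.62) → (90.49,71.98) → (88.30,70.41) → (90.51,69.91) → (97.13,70.48) → (108.16,72.13)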